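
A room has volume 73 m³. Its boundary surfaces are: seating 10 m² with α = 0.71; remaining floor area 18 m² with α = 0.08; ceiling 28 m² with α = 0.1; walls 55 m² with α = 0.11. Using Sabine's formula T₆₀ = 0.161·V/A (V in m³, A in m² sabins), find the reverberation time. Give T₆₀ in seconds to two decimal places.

0.68 s

Summing Sᵢαᵢ: 10·0.71 + 18·0.08 + 28·0.1 + 55·0.11 = 17.39 m².
T₆₀ = 0.161·V/A = 0.161·73/17.39 = 0.676 s.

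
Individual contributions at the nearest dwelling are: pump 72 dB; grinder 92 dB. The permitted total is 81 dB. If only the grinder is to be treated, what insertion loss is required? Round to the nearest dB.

Everything except the grinder sums to 10^(72/10) = 1.585e+07 in linear terms, 72.00 dB.
To meet 81 dB overall, the treated grinder may contribute at most 10^(81/10) − 1.585e+07 = 1.100e+08, i.e. 80.42 dB.
So the grinder must be reduced from 92 to 80.42 dB: IL = 11.58 dB.

12 dB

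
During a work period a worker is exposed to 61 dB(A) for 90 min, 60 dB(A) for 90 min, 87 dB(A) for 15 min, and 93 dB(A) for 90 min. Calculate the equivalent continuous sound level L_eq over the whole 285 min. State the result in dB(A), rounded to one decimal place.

88.2 dB(A)

L_eq = 10·log₁₀[(1/T)·Σ tᵢ·10^(Lᵢ/10)] with T = 285 min.
Σ tᵢ·10^(Lᵢ/10) = 90·10^(61/10) + 90·10^(60/10) + 15·10^(87/10) + 90·10^(93/10) = 1.873e+11.
L_eq = 10·log₁₀(1.873e+11/285) = 88.18 dB(A).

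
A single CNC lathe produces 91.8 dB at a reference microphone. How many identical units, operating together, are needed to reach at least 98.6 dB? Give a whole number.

5

The shortfall is 98.6 − 91.8 = 6.8 dB, and N units add 10·log₁₀ N, so need 10·log₁₀ N ≥ 6.8.
N ≥ 10^(6.8/10) = 4.786, so N = 5.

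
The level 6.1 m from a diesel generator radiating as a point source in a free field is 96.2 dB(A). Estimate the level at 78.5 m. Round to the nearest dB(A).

74 dB(A)

For a point source, L₂ = L₁ − 20·log₁₀(r₂/r₁).
L₂ = 96.2 − 20·log₁₀(78.5/6.1) = 96.2 − 22.191 = 74.01 dB(A).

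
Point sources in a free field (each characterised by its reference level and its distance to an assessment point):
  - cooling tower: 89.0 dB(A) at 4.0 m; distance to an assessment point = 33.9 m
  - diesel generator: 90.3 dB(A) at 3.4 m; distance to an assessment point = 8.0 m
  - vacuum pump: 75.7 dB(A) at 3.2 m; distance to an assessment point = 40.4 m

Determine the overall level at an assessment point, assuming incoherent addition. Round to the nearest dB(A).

Propagate each source to the receiver with L = L_ref − 20·log₁₀(r/r_ref), then add intensities.
cooling tower: 89.0 − 20·log₁₀(33.9/4.0) = 89.0 − 18.56 = 70.44 dB(A).
diesel generator: 90.3 − 20·log₁₀(8.0/3.4) = 90.3 − 7.43 = 82.87 dB(A).
vacuum pump: 75.7 − 20·log₁₀(40.4/3.2) = 75.7 − 22.02 = 53.68 dB(A).
Σ 10^(L/10) = 2.048e+08 → L_total = 10·log₁₀(2.048e+08) = 83.11 dB(A).

83 dB(A)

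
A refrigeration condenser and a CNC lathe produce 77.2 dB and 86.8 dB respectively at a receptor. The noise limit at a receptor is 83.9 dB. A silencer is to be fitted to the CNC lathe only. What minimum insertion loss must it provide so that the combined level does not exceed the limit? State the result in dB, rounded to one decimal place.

3.9 dB

The untreated sources together contribute 10^(77.2/10) = 5.248e+07, i.e. 77.20 dB.
The limit corresponds to 10^(83.9/10) = 2.455e+08; subtracting the fixed part leaves 1.930e+08 for the CNC lathe, i.e. 82.86 dB.
Required insertion loss = 86.8 − 82.86 = 3.94 dB.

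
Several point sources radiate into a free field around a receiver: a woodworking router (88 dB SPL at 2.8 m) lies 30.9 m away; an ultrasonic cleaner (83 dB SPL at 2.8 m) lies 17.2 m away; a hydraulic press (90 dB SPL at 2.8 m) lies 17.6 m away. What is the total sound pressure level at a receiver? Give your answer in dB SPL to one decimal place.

75.5 dB SPL

Propagate each source to the receiver with L = L_ref − 20·log₁₀(r/r_ref), then add intensities.
woodworking router: 88 − 20·log₁₀(30.9/2.8) = 88 − 20.86 = 67.14 dB SPL.
ultrasonic cleaner: 83 − 20·log₁₀(17.2/2.8) = 83 − 15.77 = 67.23 dB SPL.
hydraulic press: 90 − 20·log₁₀(17.6/2.8) = 90 − 15.97 = 74.03 dB SPL.
Σ 10^(L/10) = 3.578e+07 → L_total = 10·log₁₀(3.578e+07) = 75.54 dB SPL.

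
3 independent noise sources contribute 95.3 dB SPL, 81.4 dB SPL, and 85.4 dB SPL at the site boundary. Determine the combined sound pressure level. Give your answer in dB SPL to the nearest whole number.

96 dB SPL

Incoherent sources combine by intensity addition: L_total = 10·log₁₀(Σ 10^(L_i/10)).
Σ 10^(L/10) = 10^(95.3/10) + 10^(81.4/10) + 10^(85.4/10) = 3.873e+09.
L_total = 10·log₁₀(3.873e+09) = 95.88 dB SPL.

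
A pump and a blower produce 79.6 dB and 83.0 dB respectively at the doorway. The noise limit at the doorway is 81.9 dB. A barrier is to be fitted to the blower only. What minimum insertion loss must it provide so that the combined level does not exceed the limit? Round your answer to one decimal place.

5.0 dB

The untreated sources together contribute 10^(79.6/10) = 9.120e+07, i.e. 79.60 dB.
The limit corresponds to 10^(81.9/10) = 1.549e+08; subtracting the fixed part leaves 6.368e+07 for the blower, i.e. 78.04 dB.
So the blower must be reduced from 83.0 to 78.04 dB: IL = 4.96 dB.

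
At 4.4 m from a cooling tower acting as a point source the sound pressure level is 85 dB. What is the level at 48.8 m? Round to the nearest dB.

64 dB

Spherical spreading from a point source gives a 20·log₁₀(r₂/r₁) drop.
L₂ = 85 − 20·log₁₀(48.8/4.4) = 85 − 20.899 = 64.10 dB.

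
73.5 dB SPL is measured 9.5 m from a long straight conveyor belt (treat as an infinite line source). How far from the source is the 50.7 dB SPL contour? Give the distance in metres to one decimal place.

For a line source L₁ − L₂ = 10·log₁₀(r₂/r₁), so r₂ = r₁·10^((L₁−L₂)/10).
r₂ = 9.5·10^((73.5−50.7)/10) = 9.5·10^(22.8/10) = 1810.19 m.

1810.2 m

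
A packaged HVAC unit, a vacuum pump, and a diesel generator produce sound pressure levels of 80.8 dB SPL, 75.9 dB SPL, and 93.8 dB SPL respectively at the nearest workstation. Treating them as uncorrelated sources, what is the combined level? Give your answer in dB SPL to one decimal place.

94.1 dB SPL

Incoherent sources combine by intensity addition: L_total = 10·log₁₀(Σ 10^(L_i/10)).
Σ 10^(L/10) = 10^(80.8/10) + 10^(75.9/10) + 10^(93.8/10) = 2.558e+09.
L_total = 10·log₁₀(2.558e+09) = 94.08 dB SPL.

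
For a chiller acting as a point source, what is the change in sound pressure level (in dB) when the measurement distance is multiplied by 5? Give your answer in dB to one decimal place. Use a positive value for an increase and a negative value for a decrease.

-14.0 dB

With spherical spreading the level changes by −20·log₁₀(r₂/r₁).
ΔL = −20·log₁₀(5) = -13.98 dB.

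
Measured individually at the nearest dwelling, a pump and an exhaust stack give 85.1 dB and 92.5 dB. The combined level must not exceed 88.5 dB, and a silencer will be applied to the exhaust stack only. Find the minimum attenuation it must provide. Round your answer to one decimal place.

The untreated sources together contribute 10^(85.1/10) = 3.236e+08, i.e. 85.10 dB.
The limit corresponds to 10^(88.5/10) = 7.079e+08; subtracting the fixed part leaves 3.844e+08 for the exhaust stack, i.e. 85.85 dB.
Required insertion loss = 92.5 − 85.85 = 6.65 dB.

6.7 dB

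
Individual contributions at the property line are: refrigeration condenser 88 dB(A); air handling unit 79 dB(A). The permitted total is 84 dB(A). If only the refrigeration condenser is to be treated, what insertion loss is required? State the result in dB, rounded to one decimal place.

5.7 dB

The untreated sources together contribute 10^(79/10) = 7.943e+07, i.e. 79.00 dB(A).
The limit corresponds to 10^(84/10) = 2.512e+08; subtracting the fixed part leaves 1.718e+08 for the refrigeration condenser, i.e. 82.35 dB(A).
Required insertion loss = 88 − 82.35 = 5.65 dB.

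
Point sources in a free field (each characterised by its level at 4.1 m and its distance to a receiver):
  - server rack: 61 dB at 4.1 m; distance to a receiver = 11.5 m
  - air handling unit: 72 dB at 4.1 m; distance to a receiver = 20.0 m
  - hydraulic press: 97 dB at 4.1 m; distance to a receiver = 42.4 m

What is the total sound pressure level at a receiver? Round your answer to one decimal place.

Apply inverse-square spreading to bring every level to the receiver, then sum 10^(L/10).
server rack: 61 − 20·log₁₀(11.5/4.1) = 61 − 8.96 = 52.04 dB.
air handling unit: 72 − 20·log₁₀(20.0/4.1) = 72 − 13.76 = 58.24 dB.
hydraulic press: 97 − 20·log₁₀(42.4/4.1) = 97 − 20.29 = 76.71 dB.
Σ 10^(L/10) = 4.769e+07 → L_total = 10·log₁₀(4.769e+07) = 76.78 dB.

76.8 dB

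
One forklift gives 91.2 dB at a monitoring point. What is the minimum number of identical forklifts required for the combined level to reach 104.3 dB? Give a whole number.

21

N identical sources give L₁ + 10·log₁₀ N, so require 10·log₁₀ N ≥ 104.3 − 91.2 = 13.1 dB.
N ≥ 10^(13.1/10) = 20.417, so N = 21.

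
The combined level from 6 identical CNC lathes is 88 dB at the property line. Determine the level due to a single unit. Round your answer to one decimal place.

6 equal contributions raise the level by 10·log₁₀ 6 = 7.782 dB, so each unit alone gives 88 − 7.782.

80.2 dB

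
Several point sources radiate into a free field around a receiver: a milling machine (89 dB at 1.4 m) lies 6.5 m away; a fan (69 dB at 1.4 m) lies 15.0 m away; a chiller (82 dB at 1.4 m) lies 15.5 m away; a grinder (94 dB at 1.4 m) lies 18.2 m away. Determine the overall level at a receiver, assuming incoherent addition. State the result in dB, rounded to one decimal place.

First find each source's level at the receiver (point-source: −20·log₁₀(r/r_ref)), then combine on an intensity basis.
milling machine: 89 − 20·log₁₀(6.5/1.4) = 89 − 13.34 = 75.66 dB.
fan: 69 − 20·log₁₀(15.0/1.4) = 69 − 20.60 = 48.40 dB.
chiller: 82 − 20·log₁₀(15.5/1.4) = 82 − 20.88 = 61.12 dB.
grinder: 94 − 20·log₁₀(18.2/1.4) = 94 − 22.28 = 71.72 dB.
Σ 10^(L/10) = 5.307e+07 → L_total = 10·log₁₀(5.307e+07) = 77.25 dB.

77.2 dB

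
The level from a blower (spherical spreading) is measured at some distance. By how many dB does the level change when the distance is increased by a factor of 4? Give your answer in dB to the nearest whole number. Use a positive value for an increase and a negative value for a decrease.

-12 dB

Point-source spreading: ΔL = −20·log₁₀(r₂/r₁).
ΔL = −20·log₁₀(4) = -12.04 dB.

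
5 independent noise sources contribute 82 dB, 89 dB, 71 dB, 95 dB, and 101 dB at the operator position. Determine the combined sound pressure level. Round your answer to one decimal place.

For uncorrelated sources the intensities add, so convert each level to linear form, sum, and take 10·log₁₀ of the total.
Σ 10^(L/10) = 10^(82/10) + 10^(89/10) + 10^(71/10) + 10^(95/10) + 10^(101/10) = 1.672e+10.
L_total = 10·log₁₀(1.672e+10) = 102.23 dB.

102.2 dB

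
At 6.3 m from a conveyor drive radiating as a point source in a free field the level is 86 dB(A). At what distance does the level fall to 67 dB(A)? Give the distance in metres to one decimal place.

56.1 m

For a point source L₁ − L₂ = 20·log₁₀(r₂/r₁), so r₂ = r₁·10^((L₁−L₂)/20).
r₂ = 6.3·10^((86−67)/20) = 6.3·10^(19.0/20) = 56.15 m.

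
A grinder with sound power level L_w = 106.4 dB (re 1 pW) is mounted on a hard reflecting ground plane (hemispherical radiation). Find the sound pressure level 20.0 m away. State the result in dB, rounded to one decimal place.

L_p = L_w − 10·log₁₀(2π·r²) with r = 20.0 m.
2π·r² = 2513 m², 10·log₁₀ of that is 34.002 dB.
L_p = 106.4 − 34.002 = 72.40 dB.

72.4 dB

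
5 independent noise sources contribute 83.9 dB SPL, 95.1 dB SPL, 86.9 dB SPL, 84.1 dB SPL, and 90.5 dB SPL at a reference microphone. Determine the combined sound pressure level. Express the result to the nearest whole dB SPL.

97 dB SPL

For uncorrelated sources the intensities add, so convert each level to linear form, sum, and take 10·log₁₀ of the total.
Σ 10^(L/10) = 10^(83.9/10) + 10^(95.1/10) + 10^(86.9/10) + 10^(84.1/10) + 10^(90.5/10) = 5.350e+09.
L_total = 10·log₁₀(5.350e+09) = 97.28 dB SPL.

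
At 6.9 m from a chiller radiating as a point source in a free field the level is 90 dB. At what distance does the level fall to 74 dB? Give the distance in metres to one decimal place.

43.5 m

Point-source spreading drops the level by 20·log₁₀(r₂/r₁); inverting, r₂/r₁ = 10^(ΔL/20).
r₂ = 6.9·10^((90−74)/20) = 6.9·10^(16.0/20) = 43.54 m.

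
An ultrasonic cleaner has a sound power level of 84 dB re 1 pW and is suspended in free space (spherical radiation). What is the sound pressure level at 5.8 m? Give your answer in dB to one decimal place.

57.7 dB

Free-field spherical radiation: L_p = L_w − 10·log₁₀(4π·r²), r = 5.8 m.
4π·r² = 422.7 m², 10·log₁₀ of that is 26.261 dB.
L_p = 84 − 26.261 = 57.74 dB.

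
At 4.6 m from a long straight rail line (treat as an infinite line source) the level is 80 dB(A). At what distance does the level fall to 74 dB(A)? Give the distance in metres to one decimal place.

18.3 m

Line-source spreading drops the level by 10·log₁₀(r₂/r₁); inverting, r₂/r₁ = 10^(ΔL/10).
r₂ = 4.6·10^((80−74)/10) = 4.6·10^(6.0/10) = 18.31 m.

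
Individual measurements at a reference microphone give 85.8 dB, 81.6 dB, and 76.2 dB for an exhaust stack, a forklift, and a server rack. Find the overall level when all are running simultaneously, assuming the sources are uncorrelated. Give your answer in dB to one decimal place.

87.5 dB

For uncorrelated sources the intensities add, so convert each level to linear form, sum, and take 10·log₁₀ of the total.
Σ 10^(L/10) = 10^(85.8/10) + 10^(81.6/10) + 10^(76.2/10) = 5.664e+08.
L_total = 10·log₁₀(5.664e+08) = 87.53 dB.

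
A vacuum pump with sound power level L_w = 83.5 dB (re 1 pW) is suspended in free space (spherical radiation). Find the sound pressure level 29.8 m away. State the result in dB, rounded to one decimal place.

Free-field spherical radiation: L_p = L_w − 10·log₁₀(4π·r²), r = 29.8 m.
4π·r² = 1.116e+04 m², 10·log₁₀ of that is 40.476 dB.
L_p = 83.5 − 40.476 = 43.02 dB.

43.0 dB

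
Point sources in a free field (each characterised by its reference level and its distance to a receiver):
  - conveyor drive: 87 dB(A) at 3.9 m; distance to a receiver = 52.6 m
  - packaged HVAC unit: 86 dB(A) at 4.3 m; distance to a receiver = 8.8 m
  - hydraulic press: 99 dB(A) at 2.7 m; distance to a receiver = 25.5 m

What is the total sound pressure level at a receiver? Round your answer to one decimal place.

82.7 dB(A)

First find each source's level at the receiver (point-source: −20·log₁₀(r/r_ref)), then combine on an intensity basis.
conveyor drive: 87 − 20·log₁₀(52.6/3.9) = 87 − 22.60 = 64.40 dB(A).
packaged HVAC unit: 86 − 20·log₁₀(8.8/4.3) = 86 − 6.22 = 79.78 dB(A).
hydraulic press: 99 − 20·log₁₀(25.5/2.7) = 99 − 19.50 = 79.50 dB(A).
Σ 10^(L/10) = 1.869e+08 → L_total = 10·log₁₀(1.869e+08) = 82.72 dB(A).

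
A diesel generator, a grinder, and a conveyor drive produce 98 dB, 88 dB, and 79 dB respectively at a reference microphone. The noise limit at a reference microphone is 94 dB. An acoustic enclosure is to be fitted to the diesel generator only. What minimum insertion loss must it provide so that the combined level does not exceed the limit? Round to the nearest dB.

Fixed contribution from the other sources: Σ 10^(L/10) = 10^(88/10) + 10^(79/10) = 7.104e+08 (88.51 dB).
The limit corresponds to 10^(94/10) = 2.512e+09; subtracting the fixed part leaves 1.801e+09 for the diesel generator, i.e. 92.56 dB.
So the diesel generator must be reduced from 98 to 92.56 dB: IL = 5.44 dB.

5 dB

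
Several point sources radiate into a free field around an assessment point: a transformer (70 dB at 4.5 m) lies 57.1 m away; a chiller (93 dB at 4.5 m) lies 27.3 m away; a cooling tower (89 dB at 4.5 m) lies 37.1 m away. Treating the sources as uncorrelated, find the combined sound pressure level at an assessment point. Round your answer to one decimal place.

Propagate each source to the receiver with L = L_ref − 20·log₁₀(r/r_ref), then add intensities.
transformer: 70 − 20·log₁₀(57.1/4.5) = 70 − 22.07 = 47.93 dB.
chiller: 93 − 20·log₁₀(27.3/4.5) = 93 − 15.66 = 77.34 dB.
cooling tower: 89 − 20·log₁₀(37.1/4.5) = 89 − 18.32 = 70.68 dB.
Σ 10^(L/10) = 6.596e+07 → L_total = 10·log₁₀(6.596e+07) = 78.19 dB.

78.2 dB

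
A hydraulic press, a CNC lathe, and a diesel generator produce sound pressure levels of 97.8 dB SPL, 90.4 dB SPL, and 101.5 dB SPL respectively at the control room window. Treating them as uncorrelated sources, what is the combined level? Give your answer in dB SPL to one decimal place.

103.3 dB SPL

For uncorrelated sources the intensities add, so convert each level to linear form, sum, and take 10·log₁₀ of the total.
Σ 10^(L/10) = 10^(97.8/10) + 10^(90.4/10) + 10^(101.5/10) = 2.125e+10.
L_total = 10·log₁₀(2.125e+10) = 103.27 dB SPL.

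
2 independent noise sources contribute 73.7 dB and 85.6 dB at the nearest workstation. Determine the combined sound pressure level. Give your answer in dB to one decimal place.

85.9 dB

Incoherent sources combine by intensity addition: L_total = 10·log₁₀(Σ 10^(L_i/10)).
Σ 10^(L/10) = 10^(73.7/10) + 10^(85.6/10) = 3.865e+08.
L_total = 10·log₁₀(3.865e+08) = 85.87 dB.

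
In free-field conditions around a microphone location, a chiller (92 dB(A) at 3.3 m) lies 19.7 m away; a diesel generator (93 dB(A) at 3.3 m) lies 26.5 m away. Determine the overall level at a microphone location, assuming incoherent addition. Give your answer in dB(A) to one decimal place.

78.8 dB(A)

First find each source's level at the receiver (point-source: −20·log₁₀(r/r_ref)), then combine on an intensity basis.
chiller: 92 − 20·log₁₀(19.7/3.3) = 92 − 15.52 = 76.48 dB(A).
diesel generator: 93 − 20·log₁₀(26.5/3.3) = 93 − 18.09 = 74.91 dB(A).
Σ 10^(L/10) = 7.541e+07 → L_total = 10·log₁₀(7.541e+07) = 78.77 dB(A).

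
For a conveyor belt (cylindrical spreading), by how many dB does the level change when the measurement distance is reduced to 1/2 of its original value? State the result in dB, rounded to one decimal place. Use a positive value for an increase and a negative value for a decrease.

+3.0 dB

A line source loses 3 dB per doubling of distance; generally ΔL = −10·log₁₀(r₂/r₁).
ΔL = −10·log₁₀(0.5) = +3.01 dB.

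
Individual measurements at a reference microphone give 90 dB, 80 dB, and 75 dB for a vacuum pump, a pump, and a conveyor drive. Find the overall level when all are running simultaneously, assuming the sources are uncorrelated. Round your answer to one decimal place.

90.5 dB

Incoherent sources combine by intensity addition: L_total = 10·log₁₀(Σ 10^(L_i/10)).
Σ 10^(L/10) = 10^(90/10) + 10^(80/10) + 10^(75/10) = 1.132e+09.
L_total = 10·log₁₀(1.132e+09) = 90.54 dB.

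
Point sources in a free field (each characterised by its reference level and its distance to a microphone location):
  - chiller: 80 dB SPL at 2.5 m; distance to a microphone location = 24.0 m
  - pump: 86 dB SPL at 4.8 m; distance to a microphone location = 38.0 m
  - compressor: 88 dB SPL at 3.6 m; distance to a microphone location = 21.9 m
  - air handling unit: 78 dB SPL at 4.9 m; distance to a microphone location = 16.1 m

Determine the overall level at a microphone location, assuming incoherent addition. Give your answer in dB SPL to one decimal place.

Propagate each source to the receiver with L = L_ref − 20·log₁₀(r/r_ref), then add intensities.
chiller: 80 − 20·log₁₀(24.0/2.5) = 80 − 19.65 = 60.35 dB SPL.
pump: 86 − 20·log₁₀(38.0/4.8) = 86 − 17.97 = 68.03 dB SPL.
compressor: 88 − 20·log₁₀(21.9/3.6) = 88 − 15.68 = 72.32 dB SPL.
air handling unit: 78 − 20·log₁₀(16.1/4.9) = 78 − 10.33 = 67.67 dB SPL.
Σ 10^(L/10) = 3.033e+07 → L_total = 10·log₁₀(3.033e+07) = 74.82 dB SPL.

74.8 dB SPL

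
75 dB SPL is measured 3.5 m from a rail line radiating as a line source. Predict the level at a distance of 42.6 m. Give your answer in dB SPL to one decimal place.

64.1 dB SPL

Cylindrical spreading from a line source gives a 10·log₁₀(r₂/r₁) drop.
L₂ = 75 − 10·log₁₀(42.6/3.5) = 75 − 10.853 = 64.15 dB SPL.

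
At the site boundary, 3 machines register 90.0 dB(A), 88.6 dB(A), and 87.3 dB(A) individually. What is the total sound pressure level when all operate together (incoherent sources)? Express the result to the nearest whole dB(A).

94 dB(A)

Incoherent sources combine by intensity addition: L_total = 10·log₁₀(Σ 10^(L_i/10)).
Σ 10^(L/10) = 10^(90.0/10) + 10^(88.6/10) + 10^(87.3/10) = 2.261e+09.
L_total = 10·log₁₀(2.261e+09) = 93.54 dB(A).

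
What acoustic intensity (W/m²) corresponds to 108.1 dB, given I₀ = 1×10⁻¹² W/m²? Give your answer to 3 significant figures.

I/I₀ = 10^(108.1/10) = 6.457e+10, so I = 6.457e+10 × 10⁻¹² W/m².

0.0646 W/m²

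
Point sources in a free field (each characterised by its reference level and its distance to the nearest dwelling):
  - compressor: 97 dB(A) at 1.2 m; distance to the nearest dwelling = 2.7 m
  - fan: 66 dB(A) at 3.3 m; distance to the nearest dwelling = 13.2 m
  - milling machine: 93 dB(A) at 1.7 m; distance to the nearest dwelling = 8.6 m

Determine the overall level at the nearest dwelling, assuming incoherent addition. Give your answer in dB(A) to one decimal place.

Apply inverse-square spreading to bring every level to the receiver, then sum 10^(L/10).
compressor: 97 − 20·log₁₀(2.7/1.2) = 97 − 7.04 = 89.96 dB(A).
fan: 66 − 20·log₁₀(13.2/3.3) = 66 − 12.04 = 53.96 dB(A).
milling machine: 93 − 20·log₁₀(8.6/1.7) = 93 − 14.08 = 78.92 dB(A).
Σ 10^(L/10) = 1.068e+09 → L_total = 10·log₁₀(1.068e+09) = 90.29 dB(A).

90.3 dB(A)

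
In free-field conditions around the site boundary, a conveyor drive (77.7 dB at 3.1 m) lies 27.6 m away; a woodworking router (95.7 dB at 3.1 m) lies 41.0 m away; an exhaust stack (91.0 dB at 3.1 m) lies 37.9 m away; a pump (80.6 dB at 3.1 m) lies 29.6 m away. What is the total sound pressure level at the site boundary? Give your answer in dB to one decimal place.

First find each source's level at the receiver (point-source: −20·log₁₀(r/r_ref)), then combine on an intensity basis.
conveyor drive: 77.7 − 20·log₁₀(27.6/3.1) = 77.7 − 18.99 = 58.71 dB.
woodworking router: 95.7 − 20·log₁₀(41.0/3.1) = 95.7 − 22.43 = 73.27 dB.
exhaust stack: 91.0 − 20·log₁₀(37.9/3.1) = 91.0 − 21.75 = 69.25 dB.
pump: 80.6 − 20·log₁₀(29.6/3.1) = 80.6 − 19.60 = 61.00 dB.
Σ 10^(L/10) = 3.166e+07 → L_total = 10·log₁₀(3.166e+07) = 75.01 dB.

75.0 dB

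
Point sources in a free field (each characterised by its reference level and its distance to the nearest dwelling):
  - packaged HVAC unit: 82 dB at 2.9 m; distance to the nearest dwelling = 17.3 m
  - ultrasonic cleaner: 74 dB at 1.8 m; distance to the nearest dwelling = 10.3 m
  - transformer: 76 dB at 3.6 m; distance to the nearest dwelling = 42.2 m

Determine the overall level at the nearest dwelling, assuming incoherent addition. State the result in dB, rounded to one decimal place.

First find each source's level at the receiver (point-source: −20·log₁₀(r/r_ref)), then combine on an intensity basis.
packaged HVAC unit: 82 − 20·log₁₀(17.3/2.9) = 82 − 15.51 = 66.49 dB.
ultrasonic cleaner: 74 − 20·log₁₀(10.3/1.8) = 74 − 15.15 = 58.85 dB.
transformer: 76 − 20·log₁₀(42.2/3.6) = 76 − 21.38 = 54.62 dB.
Σ 10^(L/10) = 5.510e+06 → L_total = 10·log₁₀(5.510e+06) = 67.41 dB.

67.4 dB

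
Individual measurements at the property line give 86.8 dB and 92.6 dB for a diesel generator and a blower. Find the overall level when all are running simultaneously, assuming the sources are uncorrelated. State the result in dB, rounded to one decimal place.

For uncorrelated sources the intensities add, so convert each level to linear form, sum, and take 10·log₁₀ of the total.
Σ 10^(L/10) = 10^(86.8/10) + 10^(92.6/10) = 2.298e+09.
L_total = 10·log₁₀(2.298e+09) = 93.61 dB.

93.6 dB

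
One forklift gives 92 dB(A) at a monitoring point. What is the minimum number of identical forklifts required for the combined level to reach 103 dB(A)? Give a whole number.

The shortfall is 103 − 92 = 11.0 dB, and N units add 10·log₁₀ N, so need 10·log₁₀ N ≥ 11.0.
N ≥ 10^(11.0/10) = 12.589, so N = 13.

13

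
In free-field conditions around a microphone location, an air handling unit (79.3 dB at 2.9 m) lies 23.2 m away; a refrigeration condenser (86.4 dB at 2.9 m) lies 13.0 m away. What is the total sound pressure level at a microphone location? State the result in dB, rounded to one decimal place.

Propagate each source to the receiver with L = L_ref − 20·log₁₀(r/r_ref), then add intensities.
air handling unit: 79.3 − 20·log₁₀(23.2/2.9) = 79.3 − 18.06 = 61.24 dB.
refrigeration condenser: 86.4 − 20·log₁₀(13.0/2.9) = 86.4 − 13.03 = 73.37 dB.
Σ 10^(L/10) = 2.305e+07 → L_total = 10·log₁₀(2.305e+07) = 73.63 dB.

73.6 dB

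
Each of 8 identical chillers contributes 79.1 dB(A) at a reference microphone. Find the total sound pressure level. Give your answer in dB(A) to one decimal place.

88.1 dB(A)

With 8 equal, uncorrelated contributions the intensity is 8× that of one unit, giving a rise of 10·log₁₀ 8.
L_total = 79.1 + 10·log₁₀(8) = 79.1 + 9.031 = 88.13 dB(A).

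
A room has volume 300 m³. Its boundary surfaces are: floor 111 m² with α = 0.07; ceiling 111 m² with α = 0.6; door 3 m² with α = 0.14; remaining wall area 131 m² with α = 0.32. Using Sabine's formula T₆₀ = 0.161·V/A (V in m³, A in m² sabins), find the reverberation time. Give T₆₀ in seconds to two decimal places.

0.41 s

Summing Sᵢαᵢ: 111·0.07 + 111·0.6 + 3·0.14 + 131·0.32 = 116.71 m².
T₆₀ = 0.161·V/A = 0.161·300/116.71 = 0.414 s.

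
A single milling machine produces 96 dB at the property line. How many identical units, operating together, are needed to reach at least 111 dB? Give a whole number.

32

The shortfall is 111 − 96 = 15.0 dB, and N units add 10·log₁₀ N, so need 10·log₁₀ N ≥ 15.0.
N ≥ 10^(15.0/10) = 31.623, so N = 32.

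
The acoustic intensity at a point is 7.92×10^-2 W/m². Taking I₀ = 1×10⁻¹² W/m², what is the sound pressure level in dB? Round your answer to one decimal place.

I/I₀ = 7.92×10^-2/10⁻¹² = 7.92×10^10, and L = 10·log₁₀(I/I₀).
L = 10·(0.8987 + 10) = 108.99 dB.

109.0 dB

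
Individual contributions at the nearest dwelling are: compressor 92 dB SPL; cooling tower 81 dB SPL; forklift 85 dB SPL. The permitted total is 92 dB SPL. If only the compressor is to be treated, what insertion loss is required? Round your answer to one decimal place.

1.4 dB

Everything except the compressor sums to 10^(81/10) + 10^(85/10) = 4.421e+08 in linear terms, 86.46 dB SPL.
To meet 92 dB SPL overall, the treated compressor may contribute at most 10^(92/10) − 4.421e+08 = 1.143e+09, i.e. 90.58 dB SPL.
So the compressor must be reduced from 92 to 90.58 dB SPL: IL = 1.42 dB.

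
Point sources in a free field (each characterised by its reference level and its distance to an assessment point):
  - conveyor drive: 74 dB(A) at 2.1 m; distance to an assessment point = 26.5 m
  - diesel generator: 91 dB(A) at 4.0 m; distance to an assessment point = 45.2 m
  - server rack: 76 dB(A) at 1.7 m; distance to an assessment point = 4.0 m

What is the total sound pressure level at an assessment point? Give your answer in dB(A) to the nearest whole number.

72 dB(A)

Propagate each source to the receiver with L = L_ref − 20·log₁₀(r/r_ref), then add intensities.
conveyor drive: 74 − 20·log₁₀(26.5/2.1) = 74 − 22.02 = 51.98 dB(A).
diesel generator: 91 − 20·log₁₀(45.2/4.0) = 91 − 21.06 = 69.94 dB(A).
server rack: 76 − 20·log₁₀(4.0/1.7) = 76 − 7.43 = 68.57 dB(A).
Σ 10^(L/10) = 1.721e+07 → L_total = 10·log₁₀(1.721e+07) = 72.36 dB(A).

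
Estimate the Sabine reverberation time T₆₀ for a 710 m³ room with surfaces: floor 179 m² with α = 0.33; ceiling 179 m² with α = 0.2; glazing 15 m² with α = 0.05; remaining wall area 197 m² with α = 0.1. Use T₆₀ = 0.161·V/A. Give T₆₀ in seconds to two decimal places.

0.99 s

Summing Sᵢαᵢ: 179·0.33 + 179·0.2 + 15·0.05 + 197·0.1 = 115.32 m².
T₆₀ = 0.161·V/A = 0.161·710/115.32 = 0.991 s.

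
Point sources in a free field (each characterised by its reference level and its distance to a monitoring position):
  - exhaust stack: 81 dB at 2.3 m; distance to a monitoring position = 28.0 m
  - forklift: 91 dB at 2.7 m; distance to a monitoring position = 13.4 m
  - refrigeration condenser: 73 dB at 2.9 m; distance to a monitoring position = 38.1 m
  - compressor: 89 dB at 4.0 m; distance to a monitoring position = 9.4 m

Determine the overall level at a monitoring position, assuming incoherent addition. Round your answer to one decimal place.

Apply inverse-square spreading to bring every level to the receiver, then sum 10^(L/10).
exhaust stack: 81 − 20·log₁₀(28.0/2.3) = 81 − 21.71 = 59.29 dB.
forklift: 91 − 20·log₁₀(13.4/2.7) = 91 − 13.91 = 77.09 dB.
refrigeration condenser: 73 − 20·log₁₀(38.1/2.9) = 73 − 22.37 = 50.63 dB.
compressor: 89 − 20·log₁₀(9.4/4.0) = 89 − 7.42 = 81.58 dB.
Σ 10^(L/10) = 1.959e+08 → L_total = 10·log₁₀(1.959e+08) = 82.92 dB.

82.9 dB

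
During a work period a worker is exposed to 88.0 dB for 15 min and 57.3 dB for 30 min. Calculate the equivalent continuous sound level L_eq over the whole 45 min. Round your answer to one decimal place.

83.2 dB

L_eq = 10·log₁₀[(1/T)·Σ tᵢ·10^(Lᵢ/10)] with T = 45 min.
Σ tᵢ·10^(Lᵢ/10) = 15·10^(88.0/10) + 30·10^(57.3/10) = 9.480e+09.
L_eq = 10·log₁₀(9.480e+09/45) = 83.24 dB.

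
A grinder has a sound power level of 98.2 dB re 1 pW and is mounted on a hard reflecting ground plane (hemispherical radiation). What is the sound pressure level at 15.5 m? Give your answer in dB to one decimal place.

66.4 dB

L_p = L_w − 10·log₁₀(2π·r²) with r = 15.5 m.
2π·r² = 1510 m², 10·log₁₀ of that is 31.788 dB.
L_p = 98.2 − 31.788 = 66.41 dB.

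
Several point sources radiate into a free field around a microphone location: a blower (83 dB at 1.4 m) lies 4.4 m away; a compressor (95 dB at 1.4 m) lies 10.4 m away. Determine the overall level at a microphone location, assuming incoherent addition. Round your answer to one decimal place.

78.9 dB

First find each source's level at the receiver (point-source: −20·log₁₀(r/r_ref)), then combine on an intensity basis.
blower: 83 − 20·log₁₀(4.4/1.4) = 83 − 9.95 = 73.05 dB.
compressor: 95 − 20·log₁₀(10.4/1.4) = 95 − 17.42 = 77.58 dB.
Σ 10^(L/10) = 7.750e+07 → L_total = 10·log₁₀(7.750e+07) = 78.89 dB.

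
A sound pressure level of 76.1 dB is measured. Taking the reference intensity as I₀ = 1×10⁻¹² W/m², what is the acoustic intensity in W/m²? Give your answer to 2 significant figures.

4.1e-05 W/m²

I/I₀ = 10^(76.1/10) = 4.074e+07, so I = 4.074e+07 × 10⁻¹² W/m².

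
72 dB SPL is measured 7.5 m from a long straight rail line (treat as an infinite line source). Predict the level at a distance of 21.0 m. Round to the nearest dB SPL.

For a line source, L₂ = L₁ − 10·log₁₀(r₂/r₁).
L₂ = 72 − 10·log₁₀(21.0/7.5) = 72 − 4.472 = 67.53 dB SPL.

68 dB SPL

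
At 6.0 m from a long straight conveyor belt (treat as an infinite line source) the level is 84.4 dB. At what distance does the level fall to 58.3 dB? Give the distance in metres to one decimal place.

The 26.1 dB drop corresponds to a distance ratio of 10^(26.1/10) for a line source.
r₂ = 6.0·10^((84.4−58.3)/10) = 6.0·10^(26.1/10) = 2444.28 m.

2444.3 m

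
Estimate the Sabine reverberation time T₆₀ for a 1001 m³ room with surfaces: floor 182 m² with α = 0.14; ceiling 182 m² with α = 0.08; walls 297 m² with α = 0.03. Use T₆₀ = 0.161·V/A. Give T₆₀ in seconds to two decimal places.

Total absorption A = 182·0.14 + 182·0.08 + 297·0.03 = 48.95 m² sabins.
T₆₀ = 0.161·V/A = 0.161·1001/48.95 = 3.292 s.

3.29 s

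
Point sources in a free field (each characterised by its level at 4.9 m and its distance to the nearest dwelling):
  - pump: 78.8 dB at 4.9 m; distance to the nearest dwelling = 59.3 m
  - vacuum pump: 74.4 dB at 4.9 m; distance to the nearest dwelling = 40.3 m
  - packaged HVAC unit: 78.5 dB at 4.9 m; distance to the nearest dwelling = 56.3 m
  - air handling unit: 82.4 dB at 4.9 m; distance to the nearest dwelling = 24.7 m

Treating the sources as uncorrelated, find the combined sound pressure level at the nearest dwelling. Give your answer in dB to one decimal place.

69.2 dB

First find each source's level at the receiver (point-source: −20·log₁₀(r/r_ref)), then combine on an intensity basis.
pump: 78.8 − 20·log₁₀(59.3/4.9) = 78.8 − 21.66 = 57.14 dB.
vacuum pump: 74.4 − 20·log₁₀(40.3/4.9) = 74.4 − 18.30 = 56.10 dB.
packaged HVAC unit: 78.5 − 20·log₁₀(56.3/4.9) = 78.5 − 21.21 = 57.29 dB.
air handling unit: 82.4 − 20·log₁₀(24.7/4.9) = 82.4 − 14.05 = 68.35 dB.
Σ 10^(L/10) = 8.300e+06 → L_total = 10·log₁₀(8.300e+06) = 69.19 dB.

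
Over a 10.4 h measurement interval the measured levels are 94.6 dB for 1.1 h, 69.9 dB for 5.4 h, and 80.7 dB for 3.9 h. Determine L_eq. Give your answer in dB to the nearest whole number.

Weight each interval's intensity by its duration and average over T = 10.4 h:
Σ tᵢ·10^(Lᵢ/10) = 1.1·10^(94.6/10) + 5.4·10^(69.9/10) + 3.9·10^(80.7/10) = 3.683e+09.
L_eq = 10·log₁₀(3.683e+09/10.4) = 85.49 dB.

85 dB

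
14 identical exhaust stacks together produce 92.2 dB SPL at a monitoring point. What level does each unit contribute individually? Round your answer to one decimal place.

For N identical incoherent sources L_total = L₁ + 10·log₁₀ N, so L₁ = 92.2 − 10·log₁₀(14) = 92.2 − 11.461.

80.7 dB SPL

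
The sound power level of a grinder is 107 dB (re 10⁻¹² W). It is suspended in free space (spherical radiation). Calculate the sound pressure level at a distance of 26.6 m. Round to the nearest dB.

68 dB

L_p = L_w − 10·log₁₀(4π·r²) with r = 26.6 m.
4π·r² = 8891 m², 10·log₁₀ of that is 39.490 dB.
L_p = 107 − 39.490 = 67.51 dB.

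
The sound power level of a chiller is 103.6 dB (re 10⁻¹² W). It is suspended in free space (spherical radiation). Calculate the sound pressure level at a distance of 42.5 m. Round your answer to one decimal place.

Free-field spherical radiation: L_p = L_w − 10·log₁₀(4π·r²), r = 42.5 m.
4π·r² = 2.27e+04 m², 10·log₁₀ of that is 43.560 dB.
L_p = 103.6 − 43.560 = 60.04 dB.

60.0 dB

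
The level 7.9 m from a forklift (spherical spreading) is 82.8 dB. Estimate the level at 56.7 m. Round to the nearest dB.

For a point source, L₂ = L₁ − 20·log₁₀(r₂/r₁).
L₂ = 82.8 − 20·log₁₀(56.7/7.9) = 82.8 − 17.119 = 65.68 dB.

66 dB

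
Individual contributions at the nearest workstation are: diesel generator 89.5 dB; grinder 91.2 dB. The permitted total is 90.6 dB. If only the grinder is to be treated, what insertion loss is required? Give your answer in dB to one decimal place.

Everything except the grinder sums to 10^(89.5/10) = 8.913e+08 in linear terms, 89.50 dB.
To meet 90.6 dB overall, the treated grinder may contribute at most 10^(90.6/10) − 8.913e+08 = 2.569e+08, i.e. 84.10 dB.
So the grinder must be reduced from 91.2 to 84.10 dB: IL = 7.10 dB.

7.1 dB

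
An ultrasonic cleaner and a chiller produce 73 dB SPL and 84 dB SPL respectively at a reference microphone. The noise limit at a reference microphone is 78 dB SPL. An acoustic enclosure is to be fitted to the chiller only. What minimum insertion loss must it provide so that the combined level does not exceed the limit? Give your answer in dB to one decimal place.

Fixed contribution from the other source: Σ 10^(L/10) = 10^(73/10) = 1.995e+07 (73.00 dB SPL).
The limit corresponds to 10^(78/10) = 6.310e+07; subtracting the fixed part leaves 4.314e+07 for the chiller, i.e. 76.35 dB SPL.
So the chiller must be reduced from 84 to 76.35 dB SPL: IL = 7.65 dB.

7.7 dB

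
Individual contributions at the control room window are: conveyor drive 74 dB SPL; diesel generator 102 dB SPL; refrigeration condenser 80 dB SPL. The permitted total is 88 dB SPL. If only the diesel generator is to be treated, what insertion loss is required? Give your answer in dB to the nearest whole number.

15 dB

Fixed contribution from the other sources: Σ 10^(L/10) = 10^(74/10) + 10^(80/10) = 1.251e+08 (80.97 dB SPL).
The limit corresponds to 10^(88/10) = 6.310e+08; subtracting the fixed part leaves 5.058e+08 for the diesel generator, i.e. 87.04 dB SPL.
Required insertion loss = 102 − 87.04 = 14.96 dB.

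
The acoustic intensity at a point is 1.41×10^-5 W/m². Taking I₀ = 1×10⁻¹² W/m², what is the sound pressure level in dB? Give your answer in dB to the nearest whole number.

Dividing by I₀ shifts the exponent by 12: I/I₀ = 1.41×10^7.
L = 10·(0.1492 + 7) = 71.49 dB.

71 dB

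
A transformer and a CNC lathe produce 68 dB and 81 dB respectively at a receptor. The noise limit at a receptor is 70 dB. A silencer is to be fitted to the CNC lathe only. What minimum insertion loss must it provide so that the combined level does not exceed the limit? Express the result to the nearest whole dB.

Everything except the CNC lathe sums to 10^(68/10) = 6.310e+06 in linear terms, 68.00 dB.
To meet 70 dB overall, the treated CNC lathe may contribute at most 10^(70/10) − 6.310e+06 = 3.690e+06, i.e. 65.67 dB.
Required insertion loss = 81 − 65.67 = 15.33 dB.

15 dB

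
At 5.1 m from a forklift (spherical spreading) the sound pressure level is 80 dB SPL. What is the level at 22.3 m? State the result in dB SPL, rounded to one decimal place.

For a point source, L₂ = L₁ − 20·log₁₀(r₂/r₁).
L₂ = 80 − 20·log₁₀(22.3/5.1) = 80 − 12.815 = 67.19 dB SPL.

67.2 dB SPL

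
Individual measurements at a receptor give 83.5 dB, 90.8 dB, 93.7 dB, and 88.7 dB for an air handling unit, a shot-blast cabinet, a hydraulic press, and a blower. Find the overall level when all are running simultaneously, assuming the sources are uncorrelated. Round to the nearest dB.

For uncorrelated sources the intensities add, so convert each level to linear form, sum, and take 10·log₁₀ of the total.
Σ 10^(L/10) = 10^(83.5/10) + 10^(90.8/10) + 10^(93.7/10) + 10^(88.7/10) = 4.512e+09.
L_total = 10·log₁₀(4.512e+09) = 96.54 dB.

97 dB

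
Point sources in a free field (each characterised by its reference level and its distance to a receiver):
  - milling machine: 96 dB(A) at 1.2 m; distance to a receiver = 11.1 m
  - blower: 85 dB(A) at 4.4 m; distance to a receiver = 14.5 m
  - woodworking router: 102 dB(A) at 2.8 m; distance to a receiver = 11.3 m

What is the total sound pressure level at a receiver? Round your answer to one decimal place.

90.2 dB(A)

Propagate each source to the receiver with L = L_ref − 20·log₁₀(r/r_ref), then add intensities.
milling machine: 96 − 20·log₁₀(11.1/1.2) = 96 − 19.32 = 76.68 dB(A).
blower: 85 − 20·log₁₀(14.5/4.4) = 85 − 10.36 = 74.64 dB(A).
woodworking router: 102 − 20·log₁₀(11.3/2.8) = 102 − 12.12 = 89.88 dB(A).
Σ 10^(L/10) = 1.049e+09 → L_total = 10·log₁₀(1.049e+09) = 90.21 dB(A).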